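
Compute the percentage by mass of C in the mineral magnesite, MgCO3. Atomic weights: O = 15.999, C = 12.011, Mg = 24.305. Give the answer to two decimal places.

14.25 weight percent

Formula mass = 1*24.305 + 1*12.011 + 3*15.999 = 84.313 g/mol, of which 12.011 g is C.
So C makes up 12.011/84.313 = 0.1425 of the mass, i.e. 14.25%.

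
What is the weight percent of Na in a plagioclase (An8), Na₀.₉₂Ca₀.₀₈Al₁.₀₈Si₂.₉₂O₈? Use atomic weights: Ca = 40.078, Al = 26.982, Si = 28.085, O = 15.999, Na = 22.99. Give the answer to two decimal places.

M(Na₀.₉₂Ca₀.₀₈Al₁.₀₈Si₂.₉₂O₈) = 263.498 g/mol.
Na contributes 0.92 × 22.99 = 21.151 g per mole.
21.151/263.498 = 0.0803 → 8.03%.

8.03 wt%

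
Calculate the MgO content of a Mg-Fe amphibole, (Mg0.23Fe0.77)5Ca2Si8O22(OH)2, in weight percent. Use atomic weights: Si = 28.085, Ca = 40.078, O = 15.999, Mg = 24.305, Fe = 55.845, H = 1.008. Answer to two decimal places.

4.96 wt%

M((Mg0.23Fe0.77)5Ca2Si8O22(OH)2) = 933.782 g/mol; M(MgO) = 40.304 g/mol.
Moles MgO per formula unit = 1.15 Mg ÷ 1 = 1.1500.
MgO fraction = (1.1500 × 40.304) / 933.782 = 46.350/933.782 = 0.0496.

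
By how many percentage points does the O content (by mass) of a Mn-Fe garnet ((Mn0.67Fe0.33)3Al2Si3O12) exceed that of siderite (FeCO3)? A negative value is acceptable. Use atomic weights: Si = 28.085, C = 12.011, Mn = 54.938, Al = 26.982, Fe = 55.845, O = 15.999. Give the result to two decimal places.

O in (Mn0.67Fe0.33)3Al2Si3O12: molar mass 495.919 g/mol; 12×15.999 = 191.988 g → 38.71 wt%.
O in FeCO3: molar mass 115.853 g/mol; 3×15.999 = 47.997 g → 41.43 wt%.
Difference = 38.71 − 41.43 = -2.72 percentage points.

-2.72 percentage points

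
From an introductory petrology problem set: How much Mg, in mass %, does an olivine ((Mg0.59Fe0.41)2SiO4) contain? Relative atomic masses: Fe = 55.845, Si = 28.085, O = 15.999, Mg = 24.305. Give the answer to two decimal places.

Formula mass = 1.18×24.305 + 0.82×55.845 + 1×28.085 + 4×15.999 = 166.554 g/mol, of which 28.680 g is Mg.
So Mg makes up 28.680/166.554 = 0.1722 of the mass, i.e. 17.22%.

17.22 mass %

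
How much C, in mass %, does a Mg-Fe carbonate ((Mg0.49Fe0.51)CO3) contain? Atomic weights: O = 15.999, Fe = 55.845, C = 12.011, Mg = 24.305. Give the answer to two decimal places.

11.96 mass %

Molar mass of (Mg0.49Fe0.51)CO3: 0.49×24.305 + 0.51×55.845 + 1×12.011 + 3×15.999 = 100.398 g/mol.
Mass of C per formula unit: 1 × 12.011 = 12.011 g.
Weight fraction C = 12.011 / 100.398 = 0.1196.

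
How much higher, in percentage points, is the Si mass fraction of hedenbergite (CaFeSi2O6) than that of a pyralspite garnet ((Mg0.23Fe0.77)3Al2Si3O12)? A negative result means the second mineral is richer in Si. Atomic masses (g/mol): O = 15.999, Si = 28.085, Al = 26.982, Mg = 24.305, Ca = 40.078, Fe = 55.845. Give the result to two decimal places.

First mineral: 56.170 g Si in 248.087 g formula = 22.64 wt% Si.
Second mineral: 84.255 g Si in 475.979 g formula = 17.70 wt% Si.
22.64% − 17.70% gives a difference of 4.94 percentage points.

4.94 percentage points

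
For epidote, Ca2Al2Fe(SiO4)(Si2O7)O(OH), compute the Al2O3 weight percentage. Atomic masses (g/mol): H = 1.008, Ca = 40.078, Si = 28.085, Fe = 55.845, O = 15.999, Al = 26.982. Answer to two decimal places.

M(Ca2Al2Fe(SiO4)(Si2O7)O(OH)) = 483.215 g/mol; M(Al2O3) = 101.961 g/mol.
Moles Al2O3 per formula unit = 2 Al ÷ 2 = 1.0000.
Al2O3 fraction = (1.0000 × 101.961) / 483.215 = 101.961/483.215 = 0.2110.

21.10 wt%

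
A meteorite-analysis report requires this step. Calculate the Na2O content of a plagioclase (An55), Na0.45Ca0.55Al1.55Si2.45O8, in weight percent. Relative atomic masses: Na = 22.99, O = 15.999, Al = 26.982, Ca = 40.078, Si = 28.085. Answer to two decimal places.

5.15 wt%

Formula mass = 271.011 g/mol.
0.45 Na → 0.2250 mol Na2O per formula unit; M(Na2O) = 61.979, so Na2O mass = 13.945 g.
13.945/271.011 × 100 = 5.15 wt%.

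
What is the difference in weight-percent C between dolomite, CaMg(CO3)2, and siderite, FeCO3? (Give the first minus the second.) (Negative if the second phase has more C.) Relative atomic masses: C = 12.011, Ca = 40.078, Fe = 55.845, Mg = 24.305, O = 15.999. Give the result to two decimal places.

First mineral: 24.022 g C in 184.399 g formula = 13.03 wt% C.
Second mineral: 12.011 g C in 115.853 g formula = 10.37 wt% C.
13.03% − 10.37% gives a difference of 2.66 percentage points.

2.66 percentage points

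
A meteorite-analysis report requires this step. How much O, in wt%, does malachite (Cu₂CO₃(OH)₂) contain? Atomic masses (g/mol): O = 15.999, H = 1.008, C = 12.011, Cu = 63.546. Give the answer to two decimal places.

36.18 wt%

M(Cu₂CO₃(OH)₂) = 221.114 g/mol.
O contributes 5 × 15.999 = 79.995 g per mole.
79.995/221.114 = 0.3618 → 36.18%.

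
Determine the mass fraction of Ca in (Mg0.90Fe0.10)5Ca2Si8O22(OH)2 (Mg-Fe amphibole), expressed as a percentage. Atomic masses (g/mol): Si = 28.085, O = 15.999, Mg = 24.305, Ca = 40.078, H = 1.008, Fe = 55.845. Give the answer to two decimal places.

9.68 weight percent

Molar mass of (Mg0.90Fe0.10)5Ca2Si8O22(OH)2: 4.50·24.305 + 0.50·55.845 + 2·40.078 + 8·28.085 + 24·15.999 + 2·1.008 = 828.123 g/mol.
Mass of Ca per formula unit: 2 × 40.078 = 80.156 g.
Weight fraction Ca = 80.156 / 828.123 = 0.0968.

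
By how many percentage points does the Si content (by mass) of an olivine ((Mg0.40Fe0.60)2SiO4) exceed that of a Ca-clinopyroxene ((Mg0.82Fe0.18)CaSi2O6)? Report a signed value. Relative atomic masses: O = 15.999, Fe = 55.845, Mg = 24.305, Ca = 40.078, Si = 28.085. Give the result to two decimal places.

Si in (Mg0.40Fe0.60)2SiO4: molar mass 178.539 g/mol; 1×28.085 = 28.085 g → 15.73 wt%.
Si in (Mg0.82Fe0.18)CaSi2O6: molar mass 222.224 g/mol; 2×28.085 = 56.170 g → 25.28 wt%.
Difference = 15.73 − 25.28 = -9.55 percentage points.

-9.55 percentage points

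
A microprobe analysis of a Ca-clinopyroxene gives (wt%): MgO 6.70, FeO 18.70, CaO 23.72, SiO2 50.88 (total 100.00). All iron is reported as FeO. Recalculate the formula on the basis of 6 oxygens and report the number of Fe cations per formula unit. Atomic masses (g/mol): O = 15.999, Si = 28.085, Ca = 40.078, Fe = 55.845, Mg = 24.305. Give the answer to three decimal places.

0.614 Fe apfu

MgO (M=40.304): mol = 0.16624; Mg = 0.16624, O = 0.16624.
FeO (M=71.844): mol = 0.26029; Fe = 0.26029, O = 0.26029.
CaO (M=56.077): mol = 0.42299; Ca = 0.42299, O = 0.42299.
SiO2 (M=60.083): mol = 0.84683; Si = 0.84683, O = 1.69366.
ΣO = 2.54318; factor = 6/ΣO = 2.35925.
Fe apfu = 0.26029 × 2.35925 = 0.614.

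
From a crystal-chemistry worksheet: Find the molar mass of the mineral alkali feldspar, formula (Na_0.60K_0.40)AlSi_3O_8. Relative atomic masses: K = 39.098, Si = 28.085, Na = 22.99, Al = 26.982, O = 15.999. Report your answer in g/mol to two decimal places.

Na: 0.60 × 22.99 = 13.7940
K: 0.40 × 39.098 = 15.6392
Al: 1 × 26.982 = 26.9820
Si: 3 × 28.085 = 84.2550
O: 8 × 15.999 = 127.9920
Summing the contributions gives the formula mass.

268.66 g/mol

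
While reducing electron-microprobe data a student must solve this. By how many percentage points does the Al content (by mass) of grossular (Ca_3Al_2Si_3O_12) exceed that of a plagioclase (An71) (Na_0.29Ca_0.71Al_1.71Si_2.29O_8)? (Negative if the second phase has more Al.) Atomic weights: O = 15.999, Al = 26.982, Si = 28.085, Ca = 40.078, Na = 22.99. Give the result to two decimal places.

M(Ca_3Al_2Si_3O_12) = 450.441 g/mol, so wt% Al = 53.964/450.441 × 100 = 11.98%.
M(Na_0.29Ca_0.71Al_1.71Si_2.29O_8) = 273.568 g/mol, so wt% Al = 46.139/273.568 × 100 = 16.87%.
11.98 − 16.87 = -4.89 pp.

-4.89 percentage points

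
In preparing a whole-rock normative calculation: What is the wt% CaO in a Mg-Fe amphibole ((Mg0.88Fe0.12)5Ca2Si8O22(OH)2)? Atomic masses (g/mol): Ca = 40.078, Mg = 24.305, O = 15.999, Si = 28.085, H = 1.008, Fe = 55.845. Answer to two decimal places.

13.49 wt%

Formula mass = 831.277 g/mol.
2 Ca → 2.0000 mol CaO per formula unit; M(CaO) = 56.077, so CaO mass = 112.154 g.
112.154/831.277 × 100 = 13.49 wt%.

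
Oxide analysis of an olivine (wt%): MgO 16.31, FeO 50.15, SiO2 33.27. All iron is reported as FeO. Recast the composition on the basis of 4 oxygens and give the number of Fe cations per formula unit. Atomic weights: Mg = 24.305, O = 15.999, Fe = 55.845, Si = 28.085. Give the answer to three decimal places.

1.263 Fe apfu

MgO: 16.31/40.304 = 0.40467 mol → 0.40467 mol Mg, 0.40467 mol O.
FeO: 50.15/71.844 = 0.69804 mol → 0.69804 mol Fe, 0.69804 mol O.
SiO2: 33.27/60.083 = 0.55373 mol → 0.55373 mol Si, 1.10746 mol O.
Total oxygen = 2.21017 mol. Normalization factor = 4/2.21017 = 1.80982.
Fe per 4 O = 0.69804 × 1.80982 = 1.263.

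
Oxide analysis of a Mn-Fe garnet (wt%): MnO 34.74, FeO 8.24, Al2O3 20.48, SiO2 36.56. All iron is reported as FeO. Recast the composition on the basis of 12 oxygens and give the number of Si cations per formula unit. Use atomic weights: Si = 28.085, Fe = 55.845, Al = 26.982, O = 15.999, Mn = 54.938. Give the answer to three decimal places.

3.012 Si apfu

MnO: 34.74/70.937 = 0.48973 mol → 0.48973 mol Mn, 0.48973 mol O.
FeO: 8.24/71.844 = 0.11469 mol → 0.11469 mol Fe, 0.11469 mol O.
Al2O3: 20.48/101.961 = 0.20086 mol → 0.40172 mol Al, 0.60258 mol O.
SiO2: 36.56/60.083 = 0.60849 mol → 0.60849 mol Si, 1.21698 mol O.
Total oxygen = 2.42398 mol. Normalization factor = 12/2.42398 = 4.95054.
Si per 12 O = 0.60849 × 4.95054 = 3.012.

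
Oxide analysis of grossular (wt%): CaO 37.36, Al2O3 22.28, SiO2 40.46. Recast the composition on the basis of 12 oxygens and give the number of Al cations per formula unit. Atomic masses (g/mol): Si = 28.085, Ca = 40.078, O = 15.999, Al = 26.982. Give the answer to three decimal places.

37.36 wt% CaO ÷ 56.077 g/mol = 0.66623 mol, giving 0.66623 Ca and 0.66623 O.
22.28 wt% Al2O3 ÷ 101.961 g/mol = 0.21851 mol, giving 0.43702 Al and 0.65553 O.
40.46 wt% SiO2 ÷ 60.083 g/mol = 0.67340 mol, giving 0.67340 Si and 1.34680 O.
Oxygen sums to 2.66856; scaling by 12/2.66856 = 4.49681 puts the formula on 12 O.
Al: 0.43702 × 4.49681 = 1.965 atoms per formula unit.

1.965 Al apfu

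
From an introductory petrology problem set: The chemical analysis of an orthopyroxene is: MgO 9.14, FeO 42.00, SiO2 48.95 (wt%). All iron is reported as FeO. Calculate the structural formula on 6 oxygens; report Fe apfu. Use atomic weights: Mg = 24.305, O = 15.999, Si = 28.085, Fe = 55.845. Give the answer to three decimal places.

MgO: 9.14/40.304 = 0.22678 mol → 0.22678 mol Mg, 0.22678 mol O.
FeO: 42.00/71.844 = 0.58460 mol → 0.58460 mol Fe, 0.58460 mol O.
SiO2: 48.95/60.083 = 0.81471 mol → 0.81471 mol Si, 1.62942 mol O.
Total oxygen = 2.44080 mol. Normalization factor = 6/2.44080 = 2.45821.
Fe per 6 O = 0.58460 × 2.45821 = 1.437.

1.437 Fe apfu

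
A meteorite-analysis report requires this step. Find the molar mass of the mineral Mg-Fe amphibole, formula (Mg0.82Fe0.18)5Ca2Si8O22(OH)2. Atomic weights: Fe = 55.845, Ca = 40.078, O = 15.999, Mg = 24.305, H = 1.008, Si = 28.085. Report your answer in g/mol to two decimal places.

840.74 g/mol

The formula mass is the sum 4.10(24.305) + 0.90(55.845) + 2(40.078) + 8(28.085) + 24(15.999) + 2(1.008).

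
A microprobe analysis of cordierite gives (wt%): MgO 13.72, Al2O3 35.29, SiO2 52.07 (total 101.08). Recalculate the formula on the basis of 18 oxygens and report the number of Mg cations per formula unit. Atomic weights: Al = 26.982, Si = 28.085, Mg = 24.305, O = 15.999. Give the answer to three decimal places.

MgO: 13.72/40.304 = 0.34041 mol → 0.34041 mol Mg, 0.34041 mol O.
Al2O3: 35.29/101.961 = 0.34611 mol → 0.69222 mol Al, 1.03833 mol O.
SiO2: 52.07/60.083 = 0.86663 mol → 0.86663 mol Si, 1.73326 mol O.
Total oxygen = 3.11200 mol. Normalization factor = 18/3.11200 = 5.78406.
Mg per 18 O = 0.34041 × 5.78406 = 1.969.

1.969 Mg apfu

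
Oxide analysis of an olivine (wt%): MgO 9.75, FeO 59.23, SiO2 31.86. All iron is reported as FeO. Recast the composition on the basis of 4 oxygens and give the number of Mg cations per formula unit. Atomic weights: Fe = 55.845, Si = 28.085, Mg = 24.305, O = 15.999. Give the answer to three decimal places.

0.455 Mg apfu

MgO: 9.75/40.304 = 0.24191 mol → 0.24191 mol Mg, 0.24191 mol O.
FeO: 59.23/71.844 = 0.82443 mol → 0.82443 mol Fe, 0.82443 mol O.
SiO2: 31.86/60.083 = 0.53027 mol → 0.53027 mol Si, 1.06054 mol O.
Total oxygen = 2.12688 mol. Normalization factor = 4/2.12688 = 1.88069.
Mg per 4 O = 0.24191 × 1.88069 = 0.455.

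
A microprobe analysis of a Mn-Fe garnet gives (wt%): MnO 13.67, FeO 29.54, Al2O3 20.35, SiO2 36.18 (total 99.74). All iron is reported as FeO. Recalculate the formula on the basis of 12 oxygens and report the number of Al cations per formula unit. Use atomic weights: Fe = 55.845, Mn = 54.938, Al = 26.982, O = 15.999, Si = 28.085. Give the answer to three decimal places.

13.67 wt% MnO ÷ 70.937 g/mol = 0.19271 mol, giving 0.19271 Mn and 0.19271 O.
29.54 wt% FeO ÷ 71.844 g/mol = 0.41117 mol, giving 0.41117 Fe and 0.41117 O.
20.35 wt% Al2O3 ÷ 101.961 g/mol = 0.19959 mol, giving 0.39918 Al and 0.59877 O.
36.18 wt% SiO2 ÷ 60.083 g/mol = 0.60217 mol, giving 0.60217 Si and 1.20434 O.
Oxygen sums to 2.40699; scaling by 12/2.40699 = 4.98548 puts the formula on 12 O.
Al: 0.39918 × 4.98548 = 1.990 atoms per formula unit.

1.990 Al apfu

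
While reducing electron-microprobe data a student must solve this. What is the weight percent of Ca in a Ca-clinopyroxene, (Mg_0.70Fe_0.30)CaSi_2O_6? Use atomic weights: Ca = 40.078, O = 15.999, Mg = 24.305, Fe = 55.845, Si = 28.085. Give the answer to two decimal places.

Molar mass of (Mg_0.70Fe_0.30)CaSi_2O_6: 0.70×24.305 + 0.30×55.845 + 1×40.078 + 2×28.085 + 6×15.999 = 226.009 g/mol.
Mass of Ca per formula unit: 1 × 40.078 = 40.078 g.
Weight fraction Ca = 40.078 / 226.009 = 0.1773.

17.73 weight percent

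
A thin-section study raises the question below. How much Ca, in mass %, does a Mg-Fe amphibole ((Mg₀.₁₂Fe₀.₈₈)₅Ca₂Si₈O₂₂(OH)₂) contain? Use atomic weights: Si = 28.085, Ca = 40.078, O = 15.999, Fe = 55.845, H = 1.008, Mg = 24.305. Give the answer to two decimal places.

8.43 mass %

Molar mass of (Mg₀.₁₂Fe₀.₈₈)₅Ca₂Si₈O₂₂(OH)₂: 0.60·24.305 + 4.40·55.845 + 2·40.078 + 8·28.085 + 24·15.999 + 2·1.008 = 951.129 g/mol.
Mass of Ca per formula unit: 2 × 40.078 = 80.156 g.
Weight fraction Ca = 80.156 / 951.129 = 0.0843.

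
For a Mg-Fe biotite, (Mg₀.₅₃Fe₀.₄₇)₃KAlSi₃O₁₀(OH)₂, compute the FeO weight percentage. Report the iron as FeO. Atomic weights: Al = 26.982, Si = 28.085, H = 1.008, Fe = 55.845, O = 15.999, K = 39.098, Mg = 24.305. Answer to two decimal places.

21.94 wt%

Formula mass = 461.725 g/mol.
1.41 Fe → 1.4100 mol FeO per formula unit; M(FeO) = 71.844, so FeO mass = 101.300 g.
101.300/461.725 × 100 = 21.94 wt%.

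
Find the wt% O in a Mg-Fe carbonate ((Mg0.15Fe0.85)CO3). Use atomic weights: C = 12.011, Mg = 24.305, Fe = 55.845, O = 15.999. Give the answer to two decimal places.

Formula mass = 0.15×24.305 + 0.85×55.845 + 1×12.011 + 3×15.999 = 111.122 g/mol, of which 47.997 g is O.
So O makes up 47.997/111.122 = 0.4319 of the mass, i.e. 43.19%.

43.19 weight percent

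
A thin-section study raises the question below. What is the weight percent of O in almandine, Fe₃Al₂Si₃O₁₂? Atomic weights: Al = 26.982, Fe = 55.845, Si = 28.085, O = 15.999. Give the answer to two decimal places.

M(Fe₃Al₂Si₃O₁₂) = 497.742 g/mol.
O contributes 12 × 15.999 = 191.988 g per mole.
191.988/497.742 = 0.3857 → 38.57%.

38.57 weight percent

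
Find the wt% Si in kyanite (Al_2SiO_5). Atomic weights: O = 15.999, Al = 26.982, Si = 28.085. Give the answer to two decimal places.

Molar mass of Al_2SiO_5: 2*26.982 + 1*28.085 + 5*15.999 = 162.044 g/mol.
Mass of Si per formula unit: 1 × 28.085 = 28.085 g.
Weight fraction Si = 28.085 / 162.044 = 0.1733.

17.33 weight percent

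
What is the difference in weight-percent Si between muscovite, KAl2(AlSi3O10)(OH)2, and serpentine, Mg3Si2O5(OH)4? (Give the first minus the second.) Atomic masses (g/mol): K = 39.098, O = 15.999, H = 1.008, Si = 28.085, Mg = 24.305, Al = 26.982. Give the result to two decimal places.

0.88 percentage points

First mineral: 84.255 g Si in 398.303 g formula = 21.15 wt% Si.
Second mineral: 56.170 g Si in 277.108 g formula = 20.27 wt% Si.
21.15% − 20.27% gives a difference of 0.88 percentage points.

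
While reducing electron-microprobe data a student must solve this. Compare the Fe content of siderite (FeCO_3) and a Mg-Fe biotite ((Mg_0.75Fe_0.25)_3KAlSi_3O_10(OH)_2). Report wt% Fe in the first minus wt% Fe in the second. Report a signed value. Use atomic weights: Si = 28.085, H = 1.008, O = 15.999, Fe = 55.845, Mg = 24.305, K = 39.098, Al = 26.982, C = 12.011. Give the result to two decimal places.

38.70 percentage points

First mineral: 55.845 g Fe in 115.853 g formula = 48.20 wt% Fe.
Second mineral: 41.884 g Fe in 440.909 g formula = 9.50 wt% Fe.
48.20% − 9.50% gives a difference of 38.70 percentage points.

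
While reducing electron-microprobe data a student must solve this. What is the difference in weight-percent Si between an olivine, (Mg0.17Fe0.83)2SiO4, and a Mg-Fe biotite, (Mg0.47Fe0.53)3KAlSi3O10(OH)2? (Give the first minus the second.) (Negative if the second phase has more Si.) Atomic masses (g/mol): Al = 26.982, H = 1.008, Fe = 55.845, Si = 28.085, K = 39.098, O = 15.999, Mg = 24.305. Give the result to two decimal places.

-3.48 percentage points

M((Mg0.17Fe0.83)2SiO4) = 193.047 g/mol, so wt% Si = 28.085/193.047 × 100 = 14.55%.
M((Mg0.47Fe0.53)3KAlSi3O10(OH)2) = 467.403 g/mol, so wt% Si = 84.255/467.403 × 100 = 18.03%.
14.55 − 18.03 = -3.48 pp.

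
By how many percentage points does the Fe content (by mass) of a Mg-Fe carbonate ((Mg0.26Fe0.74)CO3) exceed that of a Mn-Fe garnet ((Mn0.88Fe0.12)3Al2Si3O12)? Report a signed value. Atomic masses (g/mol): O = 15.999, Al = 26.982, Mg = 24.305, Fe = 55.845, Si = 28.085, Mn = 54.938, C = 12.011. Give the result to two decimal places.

First mineral: 41.325 g Fe in 107.653 g formula = 38.39 wt% Fe.
Second mineral: 20.104 g Fe in 495.348 g formula = 4.06 wt% Fe.
38.39% − 4.06% gives a difference of 34.33 percentage points.

34.33 percentage points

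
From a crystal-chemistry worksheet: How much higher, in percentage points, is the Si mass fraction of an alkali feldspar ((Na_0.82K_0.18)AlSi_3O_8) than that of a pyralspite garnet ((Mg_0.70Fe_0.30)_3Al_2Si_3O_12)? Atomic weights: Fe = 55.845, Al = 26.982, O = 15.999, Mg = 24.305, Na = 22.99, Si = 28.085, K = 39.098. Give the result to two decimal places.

12.25 percentage points

Si in (Na_0.82K_0.18)AlSi_3O_8: molar mass 265.118 g/mol; 3×28.085 = 84.255 g → 31.78 wt%.
Si in (Mg_0.70Fe_0.30)_3Al_2Si_3O_12: molar mass 431.508 g/mol; 3×28.085 = 84.255 g → 19.53 wt%.
Difference = 31.78 − 19.53 = 12.25 percentage points.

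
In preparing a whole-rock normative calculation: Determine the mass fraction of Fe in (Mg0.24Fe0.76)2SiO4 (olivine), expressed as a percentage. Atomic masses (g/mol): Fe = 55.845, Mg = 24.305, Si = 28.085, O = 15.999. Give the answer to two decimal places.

Formula mass = 0.48·24.305 + 1.52·55.845 + 1·28.085 + 4·15.999 = 188.632 g/mol, of which 84.884 g is Fe.
So Fe makes up 84.884/188.632 = 0.4500 of the mass, i.e. 45.00%.

45.00 weight percent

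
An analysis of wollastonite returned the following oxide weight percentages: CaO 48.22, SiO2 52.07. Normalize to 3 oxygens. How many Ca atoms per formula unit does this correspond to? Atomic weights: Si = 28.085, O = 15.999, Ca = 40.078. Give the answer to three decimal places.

0.995 Ca apfu

CaO: 48.22/56.077 = 0.85989 mol → 0.85989 mol Ca, 0.85989 mol O.
SiO2: 52.07/60.083 = 0.86663 mol → 0.86663 mol Si, 1.73326 mol O.
Total oxygen = 2.59315 mol. Normalization factor = 3/2.59315 = 1.15689.
Ca per 3 O = 0.85989 × 1.15689 = 0.995.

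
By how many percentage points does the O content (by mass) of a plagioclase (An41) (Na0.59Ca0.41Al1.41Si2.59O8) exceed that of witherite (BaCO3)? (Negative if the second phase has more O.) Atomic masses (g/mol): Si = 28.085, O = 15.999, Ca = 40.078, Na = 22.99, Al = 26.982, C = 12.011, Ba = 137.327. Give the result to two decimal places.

23.30 percentage points

First mineral: 127.992 g O in 268.773 g formula = 47.62 wt% O.
Second mineral: 47.997 g O in 197.335 g formula = 24.32 wt% O.
47.62% − 24.32% gives a difference of 23.30 percentage points.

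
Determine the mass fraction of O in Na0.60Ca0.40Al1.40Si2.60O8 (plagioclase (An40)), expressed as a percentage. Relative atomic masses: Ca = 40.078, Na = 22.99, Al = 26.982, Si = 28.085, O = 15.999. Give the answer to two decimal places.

47.65 weight percent

Formula mass = 0.60*22.99 + 0.40*40.078 + 1.40*26.982 + 2.60*28.085 + 8*15.999 = 268.613 g/mol, of which 127.992 g is O.
So O makes up 127.992/268.613 = 0.4765 of the mass, i.e. 47.65%.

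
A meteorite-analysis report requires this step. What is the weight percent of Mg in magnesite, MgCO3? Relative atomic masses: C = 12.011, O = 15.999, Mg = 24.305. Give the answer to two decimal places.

Molar mass of MgCO3: 1·24.305 + 1·12.011 + 3·15.999 = 84.313 g/mol.
Mass of Mg per formula unit: 1 × 24.305 = 24.305 g.
Weight fraction Mg = 24.305 / 84.313 = 0.2883.

28.83 weight percent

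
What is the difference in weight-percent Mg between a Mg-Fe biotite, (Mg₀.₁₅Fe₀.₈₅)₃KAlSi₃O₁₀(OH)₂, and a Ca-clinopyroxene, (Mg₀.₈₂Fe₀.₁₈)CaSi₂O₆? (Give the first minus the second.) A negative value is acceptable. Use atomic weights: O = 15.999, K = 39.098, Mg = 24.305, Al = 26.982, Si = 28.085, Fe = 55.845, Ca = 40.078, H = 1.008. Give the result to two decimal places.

M((Mg₀.₁₅Fe₀.₈₅)₃KAlSi₃O₁₀(OH)₂) = 497.681 g/mol, so wt% Mg = 10.937/497.681 × 100 = 2.20%.
M((Mg₀.₈₂Fe₀.₁₈)CaSi₂O₆) = 222.224 g/mol, so wt% Mg = 19.930/222.224 × 100 = 8.97%.
2.20 − 8.97 = -6.77 pp.

-6.77 percentage points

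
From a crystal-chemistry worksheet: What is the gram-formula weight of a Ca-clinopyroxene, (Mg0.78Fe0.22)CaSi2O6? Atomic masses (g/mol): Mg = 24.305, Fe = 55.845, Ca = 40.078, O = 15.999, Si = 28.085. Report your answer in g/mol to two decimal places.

223.49 g/mol

M = 0.78×24.305 + 0.22×55.845 + 1×40.078 + 2×28.085 + 6×15.999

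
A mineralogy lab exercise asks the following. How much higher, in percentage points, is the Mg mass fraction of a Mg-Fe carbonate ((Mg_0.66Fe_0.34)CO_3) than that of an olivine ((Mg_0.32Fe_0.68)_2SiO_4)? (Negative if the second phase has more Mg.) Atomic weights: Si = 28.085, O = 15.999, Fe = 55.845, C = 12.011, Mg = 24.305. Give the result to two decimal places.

Mg in (Mg_0.66Fe_0.34)CO_3: molar mass 95.037 g/mol; 0.66×24.305 = 16.041 g → 16.88 wt%.
Mg in (Mg_0.32Fe_0.68)_2SiO_4: molar mass 183.585 g/mol; 0.64×24.305 = 15.555 g → 8.47 wt%.
Difference = 16.88 − 8.47 = 8.41 percentage points.

8.41 percentage points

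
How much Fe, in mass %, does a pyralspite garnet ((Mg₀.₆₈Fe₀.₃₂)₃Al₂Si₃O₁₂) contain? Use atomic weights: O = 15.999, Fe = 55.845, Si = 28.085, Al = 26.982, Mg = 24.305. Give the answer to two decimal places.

12.37 mass %

Formula mass = 2.04·24.305 + 0.96·55.845 + 2·26.982 + 3·28.085 + 12·15.999 = 433.400 g/mol, of which 53.611 g is Fe.
So Fe makes up 53.611/433.400 = 0.1237 of the mass, i.e. 12.37%.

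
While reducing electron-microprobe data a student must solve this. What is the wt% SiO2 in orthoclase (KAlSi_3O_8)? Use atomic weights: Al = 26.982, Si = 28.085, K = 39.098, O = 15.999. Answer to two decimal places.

64.76 wt%

Molar mass of KAlSi_3O_8 = 1*39.098 + 1*26.982 + 3*28.085 + 8*15.999 = 278.327 g/mol.
Each formula unit contains 3 Si, equivalent to 3/1 = 3.0000 mol SiO2.
M(SiO2) = 1×28.085 + 2×15.999 = 60.083 g/mol.
Mass of SiO2 per formula unit = 3.0000 × 60.083 = 180.249 g.
SiO2 wt% = 180.249 / 278.327 × 100 = 64.76%.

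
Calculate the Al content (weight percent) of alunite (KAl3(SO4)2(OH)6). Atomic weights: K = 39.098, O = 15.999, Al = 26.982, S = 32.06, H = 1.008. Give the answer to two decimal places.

19.54 weight percent

Molar mass of KAl3(SO4)2(OH)6: 1*39.098 + 3*26.982 + 2*32.06 + 14*15.999 + 6*1.008 = 414.198 g/mol.
Mass of Al per formula unit: 3 × 26.982 = 80.946 g.
Weight fraction Al = 80.946 / 414.198 = 0.1954.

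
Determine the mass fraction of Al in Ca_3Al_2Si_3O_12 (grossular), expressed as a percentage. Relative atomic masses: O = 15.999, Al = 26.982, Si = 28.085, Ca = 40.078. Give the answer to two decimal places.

11.98 mass %

Formula mass = 3*40.078 + 2*26.982 + 3*28.085 + 12*15.999 = 450.441 g/mol, of which 53.964 g is Al.
So Al makes up 53.964/450.441 = 0.1198 of the mass, i.e. 11.98%.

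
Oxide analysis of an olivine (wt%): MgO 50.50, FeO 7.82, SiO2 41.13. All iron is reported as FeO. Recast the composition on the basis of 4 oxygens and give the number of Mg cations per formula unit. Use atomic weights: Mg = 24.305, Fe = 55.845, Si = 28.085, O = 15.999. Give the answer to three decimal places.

1.835 Mg apfu

MgO (M=40.304): mol = 1.25298; Mg = 1.25298, O = 1.25298.
FeO (M=71.844): mol = 0.10885; Fe = 0.10885, O = 0.10885.
SiO2 (M=60.083): mol = 0.68455; Si = 0.68455, O = 1.36910.
ΣO = 2.73093; factor = 4/ΣO = 1.46470.
Mg apfu = 1.25298 × 1.46470 = 1.835.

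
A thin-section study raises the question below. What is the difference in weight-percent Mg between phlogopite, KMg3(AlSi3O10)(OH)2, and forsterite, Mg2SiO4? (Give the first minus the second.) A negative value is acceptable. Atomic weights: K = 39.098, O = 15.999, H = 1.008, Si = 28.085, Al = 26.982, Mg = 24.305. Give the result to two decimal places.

-17.08 percentage points

M(KMg3(AlSi3O10)(OH)2) = 417.254 g/mol, so wt% Mg = 72.915/417.254 × 100 = 17.47%.
M(Mg2SiO4) = 140.691 g/mol, so wt% Mg = 48.610/140.691 × 100 = 34.55%.
17.47 − 34.55 = -17.08 pp.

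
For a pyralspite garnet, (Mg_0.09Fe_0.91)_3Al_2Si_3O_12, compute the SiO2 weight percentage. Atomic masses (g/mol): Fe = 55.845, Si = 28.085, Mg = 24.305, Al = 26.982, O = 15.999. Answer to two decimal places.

36.84 wt%

M((Mg_0.09Fe_0.91)_3Al_2Si_3O_12) = 489.226 g/mol; M(SiO2) = 60.083 g/mol.
Moles SiO2 per formula unit = 3 Si ÷ 1 = 3.0000.
SiO2 fraction = (3.0000 × 60.083) / 489.226 = 180.249/489.226 = 0.3684.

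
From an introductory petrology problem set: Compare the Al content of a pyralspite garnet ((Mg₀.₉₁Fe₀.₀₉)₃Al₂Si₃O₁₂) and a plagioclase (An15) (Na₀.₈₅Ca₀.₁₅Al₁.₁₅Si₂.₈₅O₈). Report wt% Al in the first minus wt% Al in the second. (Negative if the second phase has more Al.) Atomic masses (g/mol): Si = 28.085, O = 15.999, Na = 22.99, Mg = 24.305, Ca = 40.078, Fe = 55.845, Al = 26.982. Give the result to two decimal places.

First mineral: 53.964 g Al in 411.638 g formula = 13.11 wt% Al.
Second mineral: 31.029 g Al in 264.617 g formula = 11.73 wt% Al.
13.11% − 11.73% gives a difference of 1.38 percentage points.

1.38 percentage points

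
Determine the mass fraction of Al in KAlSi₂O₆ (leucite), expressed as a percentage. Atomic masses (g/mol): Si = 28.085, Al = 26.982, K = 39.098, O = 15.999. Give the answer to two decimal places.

Molar mass of KAlSi₂O₆: 1*39.098 + 1*26.982 + 2*28.085 + 6*15.999 = 218.244 g/mol.
Mass of Al per formula unit: 1 × 26.982 = 26.982 g.
Weight fraction Al = 26.982 / 218.244 = 0.1236.

12.36 weight percent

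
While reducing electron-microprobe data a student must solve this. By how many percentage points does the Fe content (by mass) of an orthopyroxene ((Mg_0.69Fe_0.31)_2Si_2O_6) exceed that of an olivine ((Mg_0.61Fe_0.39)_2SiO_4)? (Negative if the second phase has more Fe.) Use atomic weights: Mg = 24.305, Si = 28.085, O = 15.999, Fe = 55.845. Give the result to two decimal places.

-10.64 percentage points

Fe in (Mg_0.69Fe_0.31)_2Si_2O_6: molar mass 220.329 g/mol; 0.62×55.845 = 34.624 g → 15.71 wt%.
Fe in (Mg_0.61Fe_0.39)_2SiO_4: molar mass 165.292 g/mol; 0.78×55.845 = 43.559 g → 26.35 wt%.
Difference = 15.71 − 26.35 = -10.64 percentage points.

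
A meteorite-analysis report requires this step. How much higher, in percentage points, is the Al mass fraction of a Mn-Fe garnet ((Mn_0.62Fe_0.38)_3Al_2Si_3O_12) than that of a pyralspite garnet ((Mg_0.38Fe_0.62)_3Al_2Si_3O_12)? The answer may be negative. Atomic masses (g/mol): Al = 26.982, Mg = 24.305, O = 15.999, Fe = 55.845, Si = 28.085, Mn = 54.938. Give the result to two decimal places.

-0.81 percentage points

M((Mn_0.62Fe_0.38)_3Al_2Si_3O_12) = 496.055 g/mol, so wt% Al = 53.964/496.055 × 100 = 10.88%.
M((Mg_0.38Fe_0.62)_3Al_2Si_3O_12) = 461.786 g/mol, so wt% Al = 53.964/461.786 × 100 = 11.69%.
10.88 − 11.69 = -0.81 pp.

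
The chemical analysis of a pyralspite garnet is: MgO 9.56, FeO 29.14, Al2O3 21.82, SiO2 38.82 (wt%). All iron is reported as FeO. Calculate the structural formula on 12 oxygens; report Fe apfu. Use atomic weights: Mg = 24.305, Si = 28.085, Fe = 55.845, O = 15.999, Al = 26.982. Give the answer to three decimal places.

MgO (M=40.304): mol = 0.23720; Mg = 0.23720, O = 0.23720.
FeO (M=71.844): mol = 0.40560; Fe = 0.40560, O = 0.40560.
Al2O3 (M=101.961): mol = 0.21400; Al = 0.42800, O = 0.64200.
SiO2 (M=60.083): mol = 0.64611; Si = 0.64611, O = 1.29222.
ΣO = 2.57702; factor = 12/ΣO = 4.65654.
Fe apfu = 0.40560 × 4.65654 = 1.889.

1.889 Fe apfu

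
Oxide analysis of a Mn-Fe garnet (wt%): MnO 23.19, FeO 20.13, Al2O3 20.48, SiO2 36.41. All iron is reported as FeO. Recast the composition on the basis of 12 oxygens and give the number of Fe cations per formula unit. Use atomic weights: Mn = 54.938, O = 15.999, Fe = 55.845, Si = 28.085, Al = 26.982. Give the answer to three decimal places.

MnO: 23.19/70.937 = 0.32691 mol → 0.32691 mol Mn, 0.32691 mol O.
FeO: 20.13/71.844 = 0.28019 mol → 0.28019 mol Fe, 0.28019 mol O.
Al2O3: 20.48/101.961 = 0.20086 mol → 0.40172 mol Al, 0.60258 mol O.
SiO2: 36.41/60.083 = 0.60600 mol → 0.60600 mol Si, 1.21200 mol O.
Total oxygen = 2.42168 mol. Normalization factor = 12/2.42168 = 4.95524.
Fe per 12 O = 0.28019 × 4.95524 = 1.388.

1.388 Fe apfu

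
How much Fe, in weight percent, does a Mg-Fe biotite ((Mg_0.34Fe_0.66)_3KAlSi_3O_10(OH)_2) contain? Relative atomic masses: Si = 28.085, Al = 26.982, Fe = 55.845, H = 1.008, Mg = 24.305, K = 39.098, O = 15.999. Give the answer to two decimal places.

Molar mass of (Mg_0.34Fe_0.66)_3KAlSi_3O_10(OH)_2: 1.02·24.305 + 1.98·55.845 + 1·39.098 + 1·26.982 + 3·28.085 + 12·15.999 + 2·1.008 = 479.703 g/mol.
Mass of Fe per formula unit: 1.98 × 55.845 = 110.573 g.
Weight fraction Fe = 110.573 / 479.703 = 0.2305.

23.05 weight percent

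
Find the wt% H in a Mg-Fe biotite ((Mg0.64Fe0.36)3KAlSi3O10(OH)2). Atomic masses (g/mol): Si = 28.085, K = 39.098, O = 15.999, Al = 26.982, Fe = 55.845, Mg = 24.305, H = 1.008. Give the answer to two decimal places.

Molar mass of (Mg0.64Fe0.36)3KAlSi3O10(OH)2: 1.92*24.305 + 1.08*55.845 + 1*39.098 + 1*26.982 + 3*28.085 + 12*15.999 + 2*1.008 = 451.317 g/mol.
Mass of H per formula unit: 2 × 1.008 = 2.016 g.
Weight fraction H = 2.016 / 451.317 = 0.0045.

0.45 wt%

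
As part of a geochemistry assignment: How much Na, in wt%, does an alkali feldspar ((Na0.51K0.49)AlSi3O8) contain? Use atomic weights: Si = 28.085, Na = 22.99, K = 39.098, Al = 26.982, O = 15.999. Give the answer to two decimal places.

4.34 wt%

M((Na0.51K0.49)AlSi3O8) = 270.112 g/mol.
Na contributes 0.51 × 22.99 = 11.725 g per mole.
11.725/270.112 = 0.0434 → 4.34%.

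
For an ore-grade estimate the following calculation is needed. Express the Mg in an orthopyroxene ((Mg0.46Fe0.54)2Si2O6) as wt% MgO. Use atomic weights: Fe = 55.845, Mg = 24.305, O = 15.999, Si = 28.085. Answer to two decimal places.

Molar mass of (Mg0.46Fe0.54)2Si2O6 = 0.92·24.305 + 1.08·55.845 + 2·28.085 + 6·15.999 = 234.837 g/mol.
Each formula unit contains 0.92 Mg, equivalent to 0.92/1 = 0.9200 mol MgO.
M(MgO) = 1×24.305 + 1×15.999 = 40.304 g/mol.
Mass of MgO per formula unit = 0.9200 × 40.304 = 37.080 g.
MgO wt% = 37.080 / 234.837 × 100 = 15.79%.

15.79 wt%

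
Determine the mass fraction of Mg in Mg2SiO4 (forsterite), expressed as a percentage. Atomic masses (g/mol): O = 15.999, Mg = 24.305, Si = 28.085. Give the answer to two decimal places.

Formula mass = 2*24.305 + 1*28.085 + 4*15.999 = 140.691 g/mol, of which 48.610 g is Mg.
So Mg makes up 48.610/140.691 = 0.3455 of the mass, i.e. 34.55%.

34.55 mass %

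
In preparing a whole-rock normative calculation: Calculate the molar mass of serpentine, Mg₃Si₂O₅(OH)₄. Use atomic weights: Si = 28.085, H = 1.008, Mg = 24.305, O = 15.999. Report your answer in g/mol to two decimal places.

277.11 g/mol

Mg: 3 × 24.305 = 72.9150
Si: 2 × 28.085 = 56.1700
O: 9 × 15.999 = 143.9910
H: 4 × 1.008 = 4.0320
Summing the contributions gives the formula mass.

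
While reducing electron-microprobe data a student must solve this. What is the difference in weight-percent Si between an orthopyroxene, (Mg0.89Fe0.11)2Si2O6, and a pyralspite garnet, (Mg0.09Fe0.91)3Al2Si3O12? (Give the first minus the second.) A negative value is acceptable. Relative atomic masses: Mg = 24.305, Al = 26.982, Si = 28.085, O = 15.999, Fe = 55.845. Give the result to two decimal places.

Si in (Mg0.89Fe0.11)2Si2O6: molar mass 207.713 g/mol; 2×28.085 = 56.170 g → 27.04 wt%.
Si in (Mg0.09Fe0.91)3Al2Si3O12: molar mass 489.226 g/mol; 3×28.085 = 84.255 g → 17.22 wt%.
Difference = 27.04 − 17.22 = 9.82 percentage points.

9.82 percentage points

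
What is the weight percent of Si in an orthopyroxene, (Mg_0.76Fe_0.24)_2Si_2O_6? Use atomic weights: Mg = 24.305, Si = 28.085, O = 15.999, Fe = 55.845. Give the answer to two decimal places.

Formula mass = 1.52·24.305 + 0.48·55.845 + 2·28.085 + 6·15.999 = 215.913 g/mol, of which 56.170 g is Si.
So Si makes up 56.170/215.913 = 0.2602 of the mass, i.e. 26.02%.

26.02 weight percent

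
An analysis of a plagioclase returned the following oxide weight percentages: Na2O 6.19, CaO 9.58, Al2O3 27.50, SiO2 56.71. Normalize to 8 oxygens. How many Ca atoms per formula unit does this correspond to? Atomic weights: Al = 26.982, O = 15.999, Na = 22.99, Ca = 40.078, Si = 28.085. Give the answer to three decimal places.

0.461 Ca apfu

6.19 wt% Na2O ÷ 61.979 g/mol = 0.09987 mol, giving 0.19974 Na and 0.09987 O.
9.58 wt% CaO ÷ 56.077 g/mol = 0.17084 mol, giving 0.17084 Ca and 0.17084 O.
27.50 wt% Al2O3 ÷ 101.961 g/mol = 0.26971 mol, giving 0.53942 Al and 0.80913 O.
56.71 wt% SiO2 ÷ 60.083 g/mol = 0.94386 mol, giving 0.94386 Si and 1.88772 O.
Oxygen sums to 2.96756; scaling by 8/2.96756 = 2.69582 puts the formula on 8 O.
Ca: 0.17084 × 2.69582 = 0.461 atoms per formula unit.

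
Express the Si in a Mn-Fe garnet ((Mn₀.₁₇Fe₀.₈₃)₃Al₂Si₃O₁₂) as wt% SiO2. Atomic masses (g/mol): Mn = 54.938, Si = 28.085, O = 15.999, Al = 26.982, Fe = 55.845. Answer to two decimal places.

36.25 wt%

M((Mn₀.₁₇Fe₀.₈₃)₃Al₂Si₃O₁₂) = 497.279 g/mol; M(SiO2) = 60.083 g/mol.
Moles SiO2 per formula unit = 3 Si ÷ 1 = 3.0000.
SiO2 fraction = (3.0000 × 60.083) / 497.279 = 180.249/497.279 = 0.3625.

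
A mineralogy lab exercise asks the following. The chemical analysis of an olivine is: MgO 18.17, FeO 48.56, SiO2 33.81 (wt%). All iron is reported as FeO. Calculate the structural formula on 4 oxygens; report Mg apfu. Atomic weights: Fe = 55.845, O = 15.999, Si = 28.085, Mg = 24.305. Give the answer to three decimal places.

0.801 Mg apfu

MgO: 18.17/40.304 = 0.45082 mol → 0.45082 mol Mg, 0.45082 mol O.
FeO: 48.56/71.844 = 0.67591 mol → 0.67591 mol Fe, 0.67591 mol O.
SiO2: 33.81/60.083 = 0.56272 mol → 0.56272 mol Si, 1.12544 mol O.
Total oxygen = 2.25217 mol. Normalization factor = 4/2.25217 = 1.77606.
Mg per 4 O = 0.45082 × 1.77606 = 0.801.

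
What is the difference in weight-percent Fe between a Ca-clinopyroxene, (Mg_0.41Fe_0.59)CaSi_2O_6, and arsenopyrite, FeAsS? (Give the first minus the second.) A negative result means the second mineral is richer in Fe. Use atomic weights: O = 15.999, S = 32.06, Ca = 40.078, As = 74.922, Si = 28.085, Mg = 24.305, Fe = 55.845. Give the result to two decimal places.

First mineral: 32.949 g Fe in 235.156 g formula = 14.01 wt% Fe.
Second mineral: 55.845 g Fe in 162.827 g formula = 34.30 wt% Fe.
14.01% − 34.30% gives a difference of -20.29 percentage points.

-20.29 percentage points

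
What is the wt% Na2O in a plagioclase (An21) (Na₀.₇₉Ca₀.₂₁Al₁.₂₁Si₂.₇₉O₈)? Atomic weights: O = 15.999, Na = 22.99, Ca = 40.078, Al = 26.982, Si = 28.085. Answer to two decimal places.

9.22 wt%

Molar mass of Na₀.₇₉Ca₀.₂₁Al₁.₂₁Si₂.₇₉O₈ = 0.79×22.99 + 0.21×40.078 + 1.21×26.982 + 2.79×28.085 + 8×15.999 = 265.576 g/mol.
Each formula unit contains 0.79 Na, equivalent to 0.79/2 = 0.3950 mol Na2O.
M(Na2O) = 2×22.99 + 1×15.999 = 61.979 g/mol.
Mass of Na2O per formula unit = 0.3950 × 61.979 = 24.482 g.
Na2O wt% = 24.482 / 265.576 × 100 = 9.22%.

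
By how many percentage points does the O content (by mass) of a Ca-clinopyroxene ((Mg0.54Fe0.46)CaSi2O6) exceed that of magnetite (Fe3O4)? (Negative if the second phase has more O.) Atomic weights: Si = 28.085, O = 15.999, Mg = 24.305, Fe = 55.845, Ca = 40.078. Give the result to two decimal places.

First mineral: 95.994 g O in 231.055 g formula = 41.55 wt% O.
Second mineral: 63.996 g O in 231.531 g formula = 27.64 wt% O.
41.55% − 27.64% gives a difference of 13.91 percentage points.

13.91 percentage points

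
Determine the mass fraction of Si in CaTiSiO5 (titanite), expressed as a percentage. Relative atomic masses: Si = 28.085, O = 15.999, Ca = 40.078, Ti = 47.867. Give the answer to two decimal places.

14.33 weight percent

Formula mass = 1*40.078 + 1*47.867 + 1*28.085 + 5*15.999 = 196.025 g/mol, of which 28.085 g is Si.
So Si makes up 28.085/196.025 = 0.1433 of the mass, i.e. 14.33%.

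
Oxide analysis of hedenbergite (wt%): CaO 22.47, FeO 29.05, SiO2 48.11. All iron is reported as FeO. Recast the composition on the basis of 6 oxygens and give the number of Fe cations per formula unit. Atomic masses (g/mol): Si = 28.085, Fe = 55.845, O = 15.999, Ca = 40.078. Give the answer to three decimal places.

CaO (M=56.077): mol = 0.40070; Ca = 0.40070, O = 0.40070.
FeO (M=71.844): mol = 0.40435; Fe = 0.40435, O = 0.40435.
SiO2 (M=60.083): mol = 0.80073; Si = 0.80073, O = 1.60146.
ΣO = 2.40651; factor = 6/ΣO = 2.49324.
Fe apfu = 0.40435 × 2.49324 = 1.008.

1.008 Fe apfu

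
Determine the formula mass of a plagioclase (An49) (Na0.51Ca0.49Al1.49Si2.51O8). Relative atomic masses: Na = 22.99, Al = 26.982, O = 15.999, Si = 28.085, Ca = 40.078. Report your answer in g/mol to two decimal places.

The formula mass is the sum 0.51·22.99 + 0.49·40.078 + 1.49·26.982 + 2.51·28.085 + 8·15.999.

270.05 g/mol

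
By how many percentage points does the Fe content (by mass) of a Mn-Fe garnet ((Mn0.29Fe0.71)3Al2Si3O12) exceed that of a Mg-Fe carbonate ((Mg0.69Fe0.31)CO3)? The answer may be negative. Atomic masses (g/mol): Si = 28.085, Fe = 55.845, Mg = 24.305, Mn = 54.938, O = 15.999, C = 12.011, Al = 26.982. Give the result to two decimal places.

5.54 percentage points

First mineral: 118.950 g Fe in 496.953 g formula = 23.94 wt% Fe.
Second mineral: 17.312 g Fe in 94.090 g formula = 18.40 wt% Fe.
23.94% − 18.40% gives a difference of 5.54 percentage points.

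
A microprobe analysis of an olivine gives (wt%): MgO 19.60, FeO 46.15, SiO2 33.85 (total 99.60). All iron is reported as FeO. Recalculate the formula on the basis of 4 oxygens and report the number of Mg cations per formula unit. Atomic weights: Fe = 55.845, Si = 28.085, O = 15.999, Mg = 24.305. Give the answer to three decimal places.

MgO (M=40.304): mol = 0.48630; Mg = 0.48630, O = 0.48630.
FeO (M=71.844): mol = 0.64236; Fe = 0.64236, O = 0.64236.
SiO2 (M=60.083): mol = 0.56339; Si = 0.56339, O = 1.12678.
ΣO = 2.25544; factor = 4/ΣO = 1.77349.
Mg apfu = 0.48630 × 1.77349 = 0.862.

0.862 Mg apfu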